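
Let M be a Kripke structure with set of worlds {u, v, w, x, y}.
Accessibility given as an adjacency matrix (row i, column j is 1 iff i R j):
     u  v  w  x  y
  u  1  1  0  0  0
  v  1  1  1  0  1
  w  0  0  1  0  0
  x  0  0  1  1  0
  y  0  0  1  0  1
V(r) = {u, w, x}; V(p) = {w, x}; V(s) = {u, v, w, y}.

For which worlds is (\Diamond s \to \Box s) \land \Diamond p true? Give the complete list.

Let φ = (\Diamond s \to \Box s) \land \Diamond p. Evaluate φ at each world:
  u (successors {u, v}): φ is false.
  v (successors {u, v, w, y}): φ is true.
  w (successors {w}): φ is true.
  x (successors {w, x}): φ is false.
  y (successors {w, y}): φ is true.
For instance, at y:
  At y: \Diamond s \to \Box s is true, \Diamond p is true, so (\Diamond s \to \Box s) \land \Diamond p is true.
    At y: \Diamond s is true, \Box s is true, so \Diamond s \to \Box s is true.
      At y: \Diamond s requires s at some successor in {w, y}.
        s holds at w, so \Diamond s is true at y.
      At y: \Box s requires s at every successor {w, y}.
        At w: s is true.
        At y: s is true.
      So \Box s is true at y.
    At y: \Diamond p requires p at some successor in {w, y}.
      p holds at w, so \Diamond p is true at y.
Satisfying worlds: {v, w, y}

v, w, y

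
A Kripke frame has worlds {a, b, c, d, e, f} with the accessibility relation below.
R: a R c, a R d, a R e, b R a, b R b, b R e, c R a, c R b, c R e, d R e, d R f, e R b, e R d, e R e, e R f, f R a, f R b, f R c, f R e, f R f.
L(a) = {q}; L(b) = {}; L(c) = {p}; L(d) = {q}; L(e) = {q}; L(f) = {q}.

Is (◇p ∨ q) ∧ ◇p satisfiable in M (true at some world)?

Yes

Let φ = (◇p ∨ q) ∧ ◇p. Evaluate φ at each world:
  a (successors {c, d, e}): φ is true.
  b (successors {a, b, e}): φ is false.
  c (successors {a, b, e}): φ is false.
  d (successors {e, f}): φ is false.
  e (successors {b, d, e, f}): φ is false.
  f (successors {a, b, c, e, f}): φ is true.
Detail at a (witness):
  At a: ◇p ∨ q is true, ◇p is true, so (◇p ∨ q) ∧ ◇p is true.
    At a: ◇p is true, q is true, so ◇p ∨ q is true.
      At a: ◇p requires p at some successor in {c, d, e}.
        p holds at c, so ◇p is true at a.
    At a: ◇p requires p at some successor in {c, d, e}.
      p holds at c, so ◇p is true at a.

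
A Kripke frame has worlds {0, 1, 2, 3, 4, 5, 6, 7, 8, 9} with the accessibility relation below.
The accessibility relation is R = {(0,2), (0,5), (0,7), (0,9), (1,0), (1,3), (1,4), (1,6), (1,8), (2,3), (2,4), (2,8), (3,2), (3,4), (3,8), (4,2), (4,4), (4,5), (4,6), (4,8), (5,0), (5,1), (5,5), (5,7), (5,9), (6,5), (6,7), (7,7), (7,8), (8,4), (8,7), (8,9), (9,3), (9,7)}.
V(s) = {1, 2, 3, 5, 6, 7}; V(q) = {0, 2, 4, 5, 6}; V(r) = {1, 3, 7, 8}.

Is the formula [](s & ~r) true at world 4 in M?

No

At 4: [](s & ~r) requires s & ~r at every successor {2, 4, 5, 6, 8}.
  s & ~r fails at 4, so [](s & ~r) is false at 4.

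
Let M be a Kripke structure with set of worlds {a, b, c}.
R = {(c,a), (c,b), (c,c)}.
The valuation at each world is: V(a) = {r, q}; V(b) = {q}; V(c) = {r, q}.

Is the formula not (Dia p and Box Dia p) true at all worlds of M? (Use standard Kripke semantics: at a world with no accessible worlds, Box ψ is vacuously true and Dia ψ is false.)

Yes

Let φ = not (Dia p and Box Dia p). Evaluate φ at each world:
  a (successors ∅): φ is true.
  b (successors ∅): φ is true.
  c (successors {a, b, c}): φ is true.
For instance, at c:
  At c: Dia p and Box Dia p is false, so not (Dia p and Box Dia p) is true.
    At c: Dia p is false, Box Dia p is false, so Dia p and Box Dia p is false.
      At c: Dia p requires p at some successor in {a, b, c}.
        At a: p is false.
        At b: p is false.
        At c: p is false.
      So Dia p is false at c.
      At c: Box Dia p requires Dia p at every successor {a, b, c}.
        Dia p fails at a, so Box Dia p is false at c.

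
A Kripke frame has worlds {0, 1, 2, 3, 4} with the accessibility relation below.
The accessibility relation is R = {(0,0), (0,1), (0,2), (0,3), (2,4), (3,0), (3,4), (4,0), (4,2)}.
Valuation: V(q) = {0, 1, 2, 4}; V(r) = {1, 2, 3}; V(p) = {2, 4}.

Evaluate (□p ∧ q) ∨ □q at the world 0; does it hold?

Recall that □ψ holds at a world iff ψ holds at every accessible world, and ◇ψ holds iff ψ holds at some accessible world.
At 0: □p ∧ q is false, □q is false, so (□p ∧ q) ∨ □q is false.
  At 0: □p is false, q is true, so □p ∧ q is false.
    At 0: □p requires p at every successor {0, 1, 2, 3}.
      p fails at 0, so □p is false at 0.
  At 0: □q requires q at every successor {0, 1, 2, 3}.
    q fails at 3, so □q is false at 0.

No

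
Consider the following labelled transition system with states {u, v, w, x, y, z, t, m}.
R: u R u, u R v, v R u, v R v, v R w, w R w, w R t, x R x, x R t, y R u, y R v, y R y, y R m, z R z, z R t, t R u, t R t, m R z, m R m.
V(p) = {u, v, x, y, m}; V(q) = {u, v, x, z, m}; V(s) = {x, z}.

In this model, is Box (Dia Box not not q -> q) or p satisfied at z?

No

At z: Box (Dia Box not not q -> q) is false, p is false, so Box (Dia Box not not q -> q) or p is false.
  At z: Box (Dia Box not not q -> q) requires Dia Box not not q -> q at every successor {z, t}.
    Dia Box not not q -> q fails at t, so Box (Dia Box not not q -> q) is false at z.
      At t: Dia Box not not q is true, q is false, so Dia Box not not q -> q is false.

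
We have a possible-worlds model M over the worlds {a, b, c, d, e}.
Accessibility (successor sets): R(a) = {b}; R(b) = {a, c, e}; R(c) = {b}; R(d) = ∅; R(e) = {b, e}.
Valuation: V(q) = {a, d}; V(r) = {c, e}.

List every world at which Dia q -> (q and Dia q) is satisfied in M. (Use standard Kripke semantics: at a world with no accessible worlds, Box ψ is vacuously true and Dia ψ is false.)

a, c, d, e

Let φ = Dia q -> (q and Dia q). Evaluate φ at each world:
  a (successors {b}): φ is true.
  b (successors {a, c, e}): φ is false.
  c (successors {b}): φ is true.
  d (successors ∅): φ is true.
  e (successors {b, e}): φ is true.
For instance, at e:
  At e: Dia q is false, q and Dia q is false, so Dia q -> (q and Dia q) is true.
    At e: Dia q requires q at some successor in {b, e}.
      At b: q is false.
      At e: q is false.
    So Dia q is false at e.
    At e: q is false, Dia q is false, so q and Dia q is false.
      At e: Dia q requires q at some successor in {b, e}.
        At b: q is false.
        At e: q is false.
      So Dia q is false at e.
Satisfying worlds: {a, c, d, e}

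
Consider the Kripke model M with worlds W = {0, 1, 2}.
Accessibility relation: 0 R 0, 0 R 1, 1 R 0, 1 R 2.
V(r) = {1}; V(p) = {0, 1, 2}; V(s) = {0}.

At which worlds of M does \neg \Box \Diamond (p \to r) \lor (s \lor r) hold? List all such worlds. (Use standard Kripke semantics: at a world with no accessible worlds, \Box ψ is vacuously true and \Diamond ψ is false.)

0, 1

Let φ = \neg \Box \Diamond (p \to r) \lor (s \lor r). Evaluate φ at each world:
  0 (successors {0, 1}): φ is true.
  1 (successors {0, 2}): φ is true.
  2 (successors ∅): φ is false.
For instance, at 0:
  At 0: \neg \Box \Diamond (p \to r) is true, s \lor r is true, so \neg \Box \Diamond (p \to r) \lor (s \lor r) is true.
    At 0: \Box \Diamond (p \to r) is false, so \neg \Box \Diamond (p \to r) is true.
      At 0: \Box \Diamond (p \to r) requires \Diamond (p \to r) at every successor {0, 1}.
        \Diamond (p \to r) fails at 1, so \Box \Diamond (p \to r) is false at 0.
Satisfying worlds: {0, 1}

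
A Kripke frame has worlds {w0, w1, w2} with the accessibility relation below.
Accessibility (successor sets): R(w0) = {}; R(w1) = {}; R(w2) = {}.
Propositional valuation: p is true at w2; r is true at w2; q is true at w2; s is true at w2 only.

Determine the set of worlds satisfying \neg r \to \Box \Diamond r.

Let φ = \neg r \to \Box \Diamond r. Evaluate φ at each world:
  w0 (successors ∅): φ is true.
  w1 (successors ∅): φ is true.
  w2 (successors ∅): φ is true.
For instance, at w0:
  At w0: \neg r is true, \Box \Diamond r is true, so \neg r \to \Box \Diamond r is true.
    At w0: no accessible worlds, so \Box \Diamond r holds vacuously.
Satisfying worlds: {w0, w1, w2}

w0, w1, w2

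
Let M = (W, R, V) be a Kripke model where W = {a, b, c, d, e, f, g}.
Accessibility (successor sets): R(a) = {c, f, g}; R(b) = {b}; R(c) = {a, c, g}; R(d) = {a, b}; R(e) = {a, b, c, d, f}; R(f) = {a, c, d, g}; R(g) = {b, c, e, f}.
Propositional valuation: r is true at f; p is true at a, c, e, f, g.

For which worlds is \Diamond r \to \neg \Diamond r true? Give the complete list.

Recall that \Diamond ψ holds at a world iff ψ holds at some accessible world.
Let φ = \Diamond r \to \neg \Diamond r. Evaluate φ at each world:
  a (successors {c, f, g}): φ is false.
  b (successors {b}): φ is true.
  c (successors {a, c, g}): φ is true.
  d (successors {a, b}): φ is true.
  e (successors {a, b, c, d, f}): φ is false.
  f (successors {a, c, d, g}): φ is true.
  g (successors {b, c, e, f}): φ is false.
For instance, at c:
  At c: \Diamond r is false, \neg \Diamond r is true, so \Diamond r \to \neg \Diamond r is true.
    At c: \Diamond r requires r at some successor in {a, c, g}.
      At a: r is false.
      At c: r is false.
      At g: r is false.
    So \Diamond r is false at c.
    At c: \Diamond r is false, so \neg \Diamond r is true.
      At c: \Diamond r requires r at some successor in {a, c, g}.
        At a: r is false.
        At c: r is false.
        At g: r is false.
      So \Diamond r is false at c.
Satisfying worlds: {b, c, d, f}

b, c, d, f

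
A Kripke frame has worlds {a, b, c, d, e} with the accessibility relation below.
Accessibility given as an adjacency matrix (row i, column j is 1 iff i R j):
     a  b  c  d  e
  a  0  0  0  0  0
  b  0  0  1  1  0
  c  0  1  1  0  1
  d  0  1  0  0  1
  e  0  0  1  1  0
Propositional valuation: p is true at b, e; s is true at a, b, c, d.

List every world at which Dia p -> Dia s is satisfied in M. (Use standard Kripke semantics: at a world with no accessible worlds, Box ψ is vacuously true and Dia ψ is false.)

a, b, c, d, e

Let φ = Dia p -> Dia s. Evaluate φ at each world:
  a (successors ∅): φ is true.
  b (successors {c, d}): φ is true.
  c (successors {b, c, e}): φ is true.
  d (successors {b, e}): φ is true.
  e (successors {c, d}): φ is true.
For instance, at b:
  At b: Dia p is false, Dia s is true, so Dia p -> Dia s is true.
    At b: Dia p requires p at some successor in {c, d}.
      At c: p is false.
      At d: p is false.
    So Dia p is false at b.
    At b: Dia s requires s at some successor in {c, d}.
      s holds at c, so Dia s is true at b.
Satisfying worlds: {a, b, c, d, e}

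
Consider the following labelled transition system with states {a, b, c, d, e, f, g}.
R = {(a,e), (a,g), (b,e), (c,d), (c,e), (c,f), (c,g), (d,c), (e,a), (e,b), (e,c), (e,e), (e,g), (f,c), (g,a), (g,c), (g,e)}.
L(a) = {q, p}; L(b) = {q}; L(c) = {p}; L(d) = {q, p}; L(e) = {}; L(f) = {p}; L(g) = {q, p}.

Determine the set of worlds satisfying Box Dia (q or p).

Let φ = Box Dia (q or p). Evaluate φ at each world:
  a (successors {e, g}): φ is true.
  b (successors {e}): φ is true.
  c (successors {d, e, f, g}): φ is true.
  d (successors {c}): φ is true.
  e (successors {a, b, c, e, g}): φ is false.
  f (successors {c}): φ is true.
  g (successors {a, c, e}): φ is true.
For instance, at b:
  At b: Box Dia (q or p) requires Dia (q or p) at every successor {e}.
      At e: Dia (q or p) requires q or p at some successor in {a, b, c, e, g}.
        q or p holds at a, so Dia (q or p) is true at e.
  So Box Dia (q or p) is true at b.
Satisfying worlds: {a, b, c, d, f, g}

a, b, c, d, f, g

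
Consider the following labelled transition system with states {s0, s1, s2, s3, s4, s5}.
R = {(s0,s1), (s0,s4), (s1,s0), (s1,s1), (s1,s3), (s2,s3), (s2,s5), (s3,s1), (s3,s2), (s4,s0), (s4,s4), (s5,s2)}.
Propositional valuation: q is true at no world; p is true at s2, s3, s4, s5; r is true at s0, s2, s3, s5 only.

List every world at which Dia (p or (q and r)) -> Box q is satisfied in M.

Let φ = Dia (p or (q and r)) -> Box q. Evaluate φ at each world:
  s0 (successors {s1, s4}): φ is false.
  s1 (successors {s0, s1, s3}): φ is false.
  s2 (successors {s3, s5}): φ is false.
  s3 (successors {s1, s2}): φ is false.
  s4 (successors {s0, s4}): φ is false.
  s5 (successors {s2}): φ is false.
For instance, at s3:
  At s3: Dia (p or (q and r)) is true, Box q is false, so Dia (p or (q and r)) -> Box q is false.
    At s3: Dia (p or (q and r)) requires p or (q and r) at some successor in {s1, s2}.
      p or (q and r) holds at s2, so Dia (p or (q and r)) is true at s3.
    At s3: Box q requires q at every successor {s1, s2}.
      q fails at s1, so Box q is false at s3.
Satisfying worlds: none.

none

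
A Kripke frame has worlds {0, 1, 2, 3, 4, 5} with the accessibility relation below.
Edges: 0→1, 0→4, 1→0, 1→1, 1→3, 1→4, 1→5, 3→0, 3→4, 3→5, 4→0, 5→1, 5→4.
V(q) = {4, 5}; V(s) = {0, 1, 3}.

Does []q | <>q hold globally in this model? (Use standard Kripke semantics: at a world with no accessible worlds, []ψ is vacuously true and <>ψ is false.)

Recall that []ψ holds at a world iff ψ holds at every accessible world, and <>ψ holds iff ψ holds at some accessible world.
Let φ = []q | <>q. Evaluate φ at each world:
  0 (successors {1, 4}): φ is true.
  1 (successors {0, 1, 3, 4, 5}): φ is true.
  2 (successors ∅): φ is true.
  3 (successors {0, 4, 5}): φ is true.
  4 (successors {0}): φ is false.
  5 (successors {1, 4}): φ is true.
Detail at 4 (counterexample):
  At 4: []q is false, <>q is false, so []q | <>q is false.
    At 4: []q requires q at every successor {0}.
      q fails at 0, so []q is false at 4.
    At 4: <>q requires q at some successor in {0}.
      At 0: q is false.
    So <>q is false at 4.

No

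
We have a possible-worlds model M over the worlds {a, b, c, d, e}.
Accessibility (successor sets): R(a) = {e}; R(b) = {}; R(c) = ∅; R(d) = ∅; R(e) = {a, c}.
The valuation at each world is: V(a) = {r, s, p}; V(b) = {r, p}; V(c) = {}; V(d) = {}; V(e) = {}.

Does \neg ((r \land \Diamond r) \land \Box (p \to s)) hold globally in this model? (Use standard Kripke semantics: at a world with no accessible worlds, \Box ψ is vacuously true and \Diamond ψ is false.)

Recall that \Box ψ holds at a world iff ψ holds at every accessible world, and \Diamond ψ holds iff ψ holds at some accessible world.
Let φ = \neg ((r \land \Diamond r) \land \Box (p \to s)). Evaluate φ at each world:
  a (successors {e}): φ is true.
  b (successors ∅): φ is true.
  c (successors ∅): φ is true.
  d (successors ∅): φ is true.
  e (successors {a, c}): φ is true.
For instance, at a:
  At a: (r \land \Diamond r) \land \Box (p \to s) is false, so \neg ((r \land \Diamond r) \land \Box (p \to s)) is true.
    At a: r \land \Diamond r is false, \Box (p \to s) is true, so (r \land \Diamond r) \land \Box (p \to s) is false.
      At a: r is true, \Diamond r is false, so r \land \Diamond r is false.
      At a: \Box (p \to s) requires p \to s at every successor {e}.
        At e: p \to s is true.
      So \Box (p \to s) is true at a.

Yes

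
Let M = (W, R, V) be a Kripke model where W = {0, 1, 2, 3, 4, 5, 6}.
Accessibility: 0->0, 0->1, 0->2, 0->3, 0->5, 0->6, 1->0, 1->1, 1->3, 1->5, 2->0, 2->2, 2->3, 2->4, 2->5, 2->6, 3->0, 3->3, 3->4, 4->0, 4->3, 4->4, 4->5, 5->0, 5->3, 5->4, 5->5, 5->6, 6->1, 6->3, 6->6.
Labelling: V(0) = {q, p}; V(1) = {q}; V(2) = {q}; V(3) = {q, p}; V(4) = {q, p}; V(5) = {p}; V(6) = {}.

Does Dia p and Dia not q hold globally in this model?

Let φ = Dia p and Dia not q. Evaluate φ at each world:
  0 (successors {0, 1, 2, 3, 5, 6}): φ is true.
  1 (successors {0, 1, 3, 5}): φ is true.
  2 (successors {0, 2, 3, 4, 5, 6}): φ is true.
  3 (successors {0, 3, 4}): φ is false.
  4 (successors {0, 3, 4, 5}): φ is true.
  5 (successors {0, 3, 4, 5, 6}): φ is true.
  6 (successors {1, 3, 6}): φ is true.
Detail at 3 (counterexample):
  At 3: Dia p is true, Dia not q is false, so Dia p and Dia not q is false.
    At 3: Dia p requires p at some successor in {0, 3, 4}.
      p holds at 0, so Dia p is true at 3.
    At 3: Dia not q requires not q at some successor in {0, 3, 4}.
      At 0: not q is false.
      At 3: not q is false.
      At 4: not q is false.
    So Dia not q is false at 3.

No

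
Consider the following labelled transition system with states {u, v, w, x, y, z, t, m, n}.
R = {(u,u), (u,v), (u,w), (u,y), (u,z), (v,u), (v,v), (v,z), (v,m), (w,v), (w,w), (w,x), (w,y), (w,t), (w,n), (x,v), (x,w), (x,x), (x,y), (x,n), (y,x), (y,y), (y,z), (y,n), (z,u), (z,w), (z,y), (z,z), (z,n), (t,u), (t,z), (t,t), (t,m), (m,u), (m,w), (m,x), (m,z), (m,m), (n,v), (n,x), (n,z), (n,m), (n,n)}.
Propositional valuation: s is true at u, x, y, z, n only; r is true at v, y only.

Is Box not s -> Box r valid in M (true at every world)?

Recall that Box ψ holds at a world iff ψ holds at every accessible world, and Dia ψ holds iff ψ holds at some accessible world.
Let φ = Box not s -> Box r. Evaluate φ at each world:
  u (successors {u, v, w, y, z}): φ is true.
  v (successors {u, v, z, m}): φ is true.
  w (successors {v, w, x, y, t, n}): φ is true.
  x (successors {v, w, x, y, n}): φ is true.
  y (successors {x, y, z, n}): φ is true.
  z (successors {u, w, y, z, n}): φ is true.
  t (successors {u, z, t, m}): φ is true.
  m (successors {u, w, x, z, m}): φ is true.
  n (successors {v, x, z, m, n}): φ is true.
For instance, at m:
  At m: Box not s is false, Box r is false, so Box not s -> Box r is true.
    At m: Box not s requires not s at every successor {u, w, x, z, m}.
      not s fails at u, so Box not s is false at m.
    At m: Box r requires r at every successor {u, w, x, z, m}.
      r fails at u, so Box r is false at m.

Yes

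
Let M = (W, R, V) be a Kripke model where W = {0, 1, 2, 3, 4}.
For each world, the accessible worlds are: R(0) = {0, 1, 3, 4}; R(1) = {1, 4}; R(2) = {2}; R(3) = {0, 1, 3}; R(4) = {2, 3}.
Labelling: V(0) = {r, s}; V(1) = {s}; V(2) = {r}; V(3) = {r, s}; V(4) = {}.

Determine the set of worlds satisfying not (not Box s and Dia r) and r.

Let φ = not (not Box s and Dia r) and r. Evaluate φ at each world:
  0 (successors {0, 1, 3, 4}): φ is false.
  1 (successors {1, 4}): φ is false.
  2 (successors {2}): φ is false.
  3 (successors {0, 1, 3}): φ is true.
  4 (successors {2, 3}): φ is false.
For instance, at 1:
  At 1: not (not Box s and Dia r) is true, r is false, so not (not Box s and Dia r) and r is false.
    At 1: not Box s and Dia r is false, so not (not Box s and Dia r) is true.
      At 1: not Box s is true, Dia r is false, so not Box s and Dia r is false.
Satisfying worlds: {3}

3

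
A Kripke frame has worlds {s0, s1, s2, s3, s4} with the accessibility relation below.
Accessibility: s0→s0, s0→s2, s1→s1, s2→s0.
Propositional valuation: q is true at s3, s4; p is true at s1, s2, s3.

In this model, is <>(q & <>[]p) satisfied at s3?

At s3: no accessible worlds, so <>(q & <>[]p) is false.

No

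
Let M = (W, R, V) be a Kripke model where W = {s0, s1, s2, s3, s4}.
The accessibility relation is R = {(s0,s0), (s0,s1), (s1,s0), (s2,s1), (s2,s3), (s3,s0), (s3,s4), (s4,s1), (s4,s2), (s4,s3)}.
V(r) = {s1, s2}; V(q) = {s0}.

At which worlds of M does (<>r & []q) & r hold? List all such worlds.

Recall that []ψ holds at a world iff ψ holds at every accessible world, and <>ψ holds iff ψ holds at some accessible world.
Let φ = (<>r & []q) & r. Evaluate φ at each world:
  s0 (successors {s0, s1}): φ is false.
  s1 (successors {s0}): φ is false.
  s2 (successors {s1, s3}): φ is false.
  s3 (successors {s0, s4}): φ is false.
  s4 (successors {s1, s2, s3}): φ is false.
For instance, at s2:
  At s2: <>r & []q is false, r is true, so (<>r & []q) & r is false.
    At s2: <>r is true, []q is false, so <>r & []q is false.
      At s2: <>r requires r at some successor in {s1, s3}.
        r holds at s1, so <>r is true at s2.
      At s2: []q requires q at every successor {s1, s3}.
        q fails at s1, so []q is false at s2.
Satisfying worlds: none.

none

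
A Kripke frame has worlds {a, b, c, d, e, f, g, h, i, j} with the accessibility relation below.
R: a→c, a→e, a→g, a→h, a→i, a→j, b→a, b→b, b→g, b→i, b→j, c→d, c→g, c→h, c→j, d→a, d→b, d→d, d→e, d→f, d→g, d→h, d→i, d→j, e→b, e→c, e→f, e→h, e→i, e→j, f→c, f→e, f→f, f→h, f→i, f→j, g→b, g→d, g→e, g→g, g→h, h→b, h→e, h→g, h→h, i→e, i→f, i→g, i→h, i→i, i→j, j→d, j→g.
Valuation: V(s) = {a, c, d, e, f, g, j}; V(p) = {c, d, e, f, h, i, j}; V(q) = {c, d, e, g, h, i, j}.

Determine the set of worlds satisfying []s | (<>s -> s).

Let φ = []s | (<>s -> s). Evaluate φ at each world:
  a (successors {c, e, g, h, i, j}): φ is true.
  b (successors {a, b, g, i, j}): φ is false.
  c (successors {d, g, h, j}): φ is true.
  d (successors {a, b, d, e, f, g, h, i, j}): φ is true.
  e (successors {b, c, f, h, i, j}): φ is true.
  f (successors {c, e, f, h, i, j}): φ is true.
  g (successors {b, d, e, g, h}): φ is true.
  h (successors {b, e, g, h}): φ is false.
  i (successors {e, f, g, h, i, j}): φ is false.
  j (successors {d, g}): φ is true.
For instance, at i:
  At i: []s is false, <>s -> s is false, so []s | (<>s -> s) is false.
    At i: []s requires s at every successor {e, f, g, h, i, j}.
      s fails at h, so []s is false at i.
    At i: <>s is true, s is false, so <>s -> s is false.
      At i: <>s requires s at some successor in {e, f, g, h, i, j}.
        s holds at e, so <>s is true at i.
Satisfying worlds: {a, c, d, e, f, g, j}

a, c, d, e, f, g, j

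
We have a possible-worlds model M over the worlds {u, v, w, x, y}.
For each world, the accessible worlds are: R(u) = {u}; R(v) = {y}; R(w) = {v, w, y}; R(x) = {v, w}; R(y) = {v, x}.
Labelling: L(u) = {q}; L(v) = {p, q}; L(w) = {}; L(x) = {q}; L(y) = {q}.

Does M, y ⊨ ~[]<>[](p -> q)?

No

At y: []<>[](p -> q) is true, so ~[]<>[](p -> q) is false.
  At y: []<>[](p -> q) requires <>[](p -> q) at every successor {v, x}.
      At v: <>[](p -> q) requires [](p -> q) at some successor in {y}.
        [](p -> q) holds at y, so <>[](p -> q) is true at v.
      At x: <>[](p -> q) requires [](p -> q) at some successor in {v, w}.
        [](p -> q) holds at v, so <>[](p -> q) is true at x.
  So []<>[](p -> q) is true at y.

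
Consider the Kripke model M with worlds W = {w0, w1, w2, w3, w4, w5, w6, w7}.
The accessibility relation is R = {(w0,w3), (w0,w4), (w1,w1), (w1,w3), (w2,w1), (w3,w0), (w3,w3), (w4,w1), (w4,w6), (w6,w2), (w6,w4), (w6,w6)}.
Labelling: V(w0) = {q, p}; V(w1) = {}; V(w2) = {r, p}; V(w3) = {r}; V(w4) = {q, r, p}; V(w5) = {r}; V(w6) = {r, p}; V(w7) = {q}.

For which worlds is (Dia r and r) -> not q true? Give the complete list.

Let φ = (Dia r and r) -> not q. Evaluate φ at each world:
  w0 (successors {w3, w4}): φ is true.
  w1 (successors {w1, w3}): φ is true.
  w2 (successors {w1}): φ is true.
  w3 (successors {w0, w3}): φ is true.
  w4 (successors {w1, w6}): φ is false.
  w5 (successors ∅): φ is true.
  w6 (successors {w2, w4, w6}): φ is true.
  w7 (successors ∅): φ is true.
For instance, at w4:
  At w4: Dia r and r is true, not q is false, so (Dia r and r) -> not q is false.
    At w4: Dia r is true, r is true, so Dia r and r is true.
      At w4: Dia r requires r at some successor in {w1, w6}.
        r holds at w6, so Dia r is true at w4.
Satisfying worlds: {w0, w1, w2, w3, w5, w6, w7}

w0, w1, w2, w3, w5, w6, w7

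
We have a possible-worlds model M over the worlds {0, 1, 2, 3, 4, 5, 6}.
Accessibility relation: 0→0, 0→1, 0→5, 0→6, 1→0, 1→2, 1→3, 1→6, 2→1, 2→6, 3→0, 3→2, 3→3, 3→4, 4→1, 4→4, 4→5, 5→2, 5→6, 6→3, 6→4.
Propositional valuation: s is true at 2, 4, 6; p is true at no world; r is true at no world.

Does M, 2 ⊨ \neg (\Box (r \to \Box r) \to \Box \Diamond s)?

At 2: \Box (r \to \Box r) \to \Box \Diamond s is true, so \neg (\Box (r \to \Box r) \to \Box \Diamond s) is false.
  At 2: \Box (r \to \Box r) is true, \Box \Diamond s is true, so \Box (r \to \Box r) \to \Box \Diamond s is true.
    At 2: \Box (r \to \Box r) requires r \to \Box r at every successor {1, 6}.
      At 1: r \to \Box r is true.
      At 6: r \to \Box r is true.
    So \Box (r \to \Box r) is true at 2.
    At 2: \Box \Diamond s requires \Diamond s at every successor {1, 6}.
      At 1: \Diamond s is true.
      At 6: \Diamond s is true.
    So \Box \Diamond s is true at 2.

No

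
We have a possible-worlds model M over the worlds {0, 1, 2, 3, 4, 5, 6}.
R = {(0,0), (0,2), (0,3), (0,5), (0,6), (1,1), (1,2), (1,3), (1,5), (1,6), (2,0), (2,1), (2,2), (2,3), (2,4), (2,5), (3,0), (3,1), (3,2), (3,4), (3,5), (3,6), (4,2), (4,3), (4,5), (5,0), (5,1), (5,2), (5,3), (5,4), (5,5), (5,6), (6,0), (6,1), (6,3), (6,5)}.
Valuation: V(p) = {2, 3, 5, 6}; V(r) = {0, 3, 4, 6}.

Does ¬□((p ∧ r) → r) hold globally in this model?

Recall that □ψ holds at a world iff ψ holds at every accessible world, and ◇ψ holds iff ψ holds at some accessible world.
Let φ = ¬□((p ∧ r) → r). Evaluate φ at each world:
  0 (successors {0, 2, 3, 5, 6}): φ is false.
  1 (successors {1, 2, 3, 5, 6}): φ is false.
  2 (successors {0, 1, 2, 3, 4, 5}): φ is false.
  3 (successors {0, 1, 2, 4, 5, 6}): φ is false.
  4 (successors {2, 3, 5}): φ is false.
  5 (successors {0, 1, 2, 3, 4, 5, 6}): φ is false.
  6 (successors {0, 1, 3, 5}): φ is false.
Detail at 0 (counterexample):
  At 0: □((p ∧ r) → r) is true, so ¬□((p ∧ r) → r) is false.
    At 0: □((p ∧ r) → r) requires (p ∧ r) → r at every successor {0, 2, 3, 5, 6}.
      At 0: (p ∧ r) → r is true.
      At 2: (p ∧ r) → r is true.
      At 3: (p ∧ r) → r is true.
      At 5: (p ∧ r) → r is true.
      At 6: (p ∧ r) → r is true.
    So □((p ∧ r) → r) is true at 0.

No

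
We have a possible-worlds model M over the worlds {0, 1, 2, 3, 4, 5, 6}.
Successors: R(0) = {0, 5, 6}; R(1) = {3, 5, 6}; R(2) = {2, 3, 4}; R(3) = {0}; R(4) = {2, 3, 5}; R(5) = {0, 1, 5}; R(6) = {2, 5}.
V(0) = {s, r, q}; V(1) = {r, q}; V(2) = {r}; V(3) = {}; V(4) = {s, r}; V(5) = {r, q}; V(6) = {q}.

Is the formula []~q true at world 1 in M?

No

Recall that []ψ holds at a world iff ψ holds at every accessible world, and <>ψ holds iff ψ holds at some accessible world.
At 1: []~q requires ~q at every successor {3, 5, 6}.
  ~q fails at 5, so []~q is false at 1.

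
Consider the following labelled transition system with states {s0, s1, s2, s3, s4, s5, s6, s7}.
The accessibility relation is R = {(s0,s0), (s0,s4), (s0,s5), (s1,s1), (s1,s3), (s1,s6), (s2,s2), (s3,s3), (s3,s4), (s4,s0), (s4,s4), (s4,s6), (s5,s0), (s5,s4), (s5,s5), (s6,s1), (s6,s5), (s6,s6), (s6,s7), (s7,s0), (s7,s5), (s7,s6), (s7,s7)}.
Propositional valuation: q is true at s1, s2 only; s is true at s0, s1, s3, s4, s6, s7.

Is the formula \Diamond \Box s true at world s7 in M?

No

At s7: \Diamond \Box s requires \Box s at some successor in {s0, s5, s6, s7}.
  At s0: \Box s is false.
  At s5: \Box s is false.
  At s6: \Box s is false.
  At s7: \Box s is false.
So \Diamond \Box s is false at s7.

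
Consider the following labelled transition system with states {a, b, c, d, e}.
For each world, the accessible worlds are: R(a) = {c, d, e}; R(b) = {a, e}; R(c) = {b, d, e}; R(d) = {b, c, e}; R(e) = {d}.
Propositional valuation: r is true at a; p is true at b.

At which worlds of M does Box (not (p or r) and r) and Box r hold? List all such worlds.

none

Recall that Box ψ holds at a world iff ψ holds at every accessible world, and Dia ψ holds iff ψ holds at some accessible world.
Let φ = Box (not (p or r) and r) and Box r. Evaluate φ at each world:
  a (successors {c, d, e}): φ is false.
  b (successors {a, e}): φ is false.
  c (successors {b, d, e}): φ is false.
  d (successors {b, c, e}): φ is false.
  e (successors {d}): φ is false.
For instance, at b:
  At b: Box (not (p or r) and r) is false, Box r is false, so Box (not (p or r) and r) and Box r is false.
    At b: Box (not (p or r) and r) requires not (p or r) and r at every successor {a, e}.
      not (p or r) and r fails at a, so Box (not (p or r) and r) is false at b.
    At b: Box r requires r at every successor {a, e}.
      r fails at e, so Box r is false at b.
Satisfying worlds: none.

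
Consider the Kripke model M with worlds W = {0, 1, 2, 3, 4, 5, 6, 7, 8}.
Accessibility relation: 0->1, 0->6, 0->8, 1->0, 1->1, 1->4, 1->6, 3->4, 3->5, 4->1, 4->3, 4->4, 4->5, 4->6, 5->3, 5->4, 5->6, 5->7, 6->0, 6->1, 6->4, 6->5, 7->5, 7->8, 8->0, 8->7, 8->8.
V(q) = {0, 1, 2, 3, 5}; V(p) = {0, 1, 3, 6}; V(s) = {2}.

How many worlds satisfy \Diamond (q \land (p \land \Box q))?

Recall that \Box ψ holds at a world iff ψ holds at every accessible world, and \Diamond ψ holds iff ψ holds at some accessible world.
Let φ = \Diamond (q \land (p \land \Box q)). Evaluate φ at each world:
  0 (successors {1, 6, 8}): φ is false.
  1 (successors {0, 1, 4, 6}): φ is false.
  2 (successors ∅): φ is false.
  3 (successors {4, 5}): φ is false.
  4 (successors {1, 3, 4, 5, 6}): φ is false.
  5 (successors {3, 4, 6, 7}): φ is false.
  6 (successors {0, 1, 4, 5}): φ is false.
  7 (successors {5, 8}): φ is false.
  8 (successors {0, 7, 8}): φ is false.
For instance, at 5:
  At 5: \Diamond (q \land (p \land \Box q)) requires q \land (p \land \Box q) at some successor in {3, 4, 6, 7}.
    At 3: q \land (p \land \Box q) is false.
    At 4: q \land (p \land \Box q) is false.
    At 6: q \land (p \land \Box q) is false.
    At 7: q \land (p \land \Box q) is false.
  So \Diamond (q \land (p \land \Box q)) is false at 5.
Satisfying worlds: none.

0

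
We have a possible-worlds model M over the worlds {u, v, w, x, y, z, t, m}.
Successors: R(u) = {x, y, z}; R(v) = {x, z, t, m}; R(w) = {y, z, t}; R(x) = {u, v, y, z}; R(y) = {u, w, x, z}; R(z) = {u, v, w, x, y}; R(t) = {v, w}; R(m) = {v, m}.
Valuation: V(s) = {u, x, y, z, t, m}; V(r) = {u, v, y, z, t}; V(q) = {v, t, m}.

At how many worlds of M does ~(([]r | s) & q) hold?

6

Let φ = ~(([]r | s) & q). Evaluate φ at each world:
  u (successors {x, y, z}): φ is true.
  v (successors {x, z, t, m}): φ is true.
  w (successors {y, z, t}): φ is true.
  x (successors {u, v, y, z}): φ is true.
  y (successors {u, w, x, z}): φ is true.
  z (successors {u, v, w, x, y}): φ is true.
  t (successors {v, w}): φ is false.
  m (successors {v, m}): φ is false.
For instance, at w:
  At w: ([]r | s) & q is false, so ~(([]r | s) & q) is true.
    At w: []r | s is true, q is false, so ([]r | s) & q is false.
      At w: []r is true, s is false, so []r | s is true.
Satisfying worlds: {u, v, w, x, y, z}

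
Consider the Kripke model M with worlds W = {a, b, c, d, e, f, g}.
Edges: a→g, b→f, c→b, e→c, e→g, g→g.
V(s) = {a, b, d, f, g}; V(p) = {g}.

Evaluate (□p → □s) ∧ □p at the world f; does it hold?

At f: □p → □s is true, □p is true, so (□p → □s) ∧ □p is true.
  At f: □p is true, □s is true, so □p → □s is true.
    At f: no accessible worlds, so □p holds vacuously.
    At f: no accessible worlds, so □s holds vacuously.
  At f: no accessible worlds, so □p holds vacuously.

Yes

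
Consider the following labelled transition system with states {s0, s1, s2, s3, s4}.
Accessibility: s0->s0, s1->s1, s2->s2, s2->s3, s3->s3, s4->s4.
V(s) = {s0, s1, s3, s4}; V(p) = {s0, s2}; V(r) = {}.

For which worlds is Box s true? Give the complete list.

s0, s1, s3, s4

Recall that Box ψ holds at a world iff ψ holds at every accessible world, and Dia ψ holds iff ψ holds at some accessible world.
Let φ = Box s. Evaluate φ at each world:
  s0 (successors {s0}): φ is true.
  s1 (successors {s1}): φ is true.
  s2 (successors {s2, s3}): φ is false.
  s3 (successors {s3}): φ is true.
  s4 (successors {s4}): φ is true.
For instance, at s2:
  At s2: Box s requires s at every successor {s2, s3}.
    s fails at s2, so Box s is false at s2.
Satisfying worlds: {s0, s1, s3, s4}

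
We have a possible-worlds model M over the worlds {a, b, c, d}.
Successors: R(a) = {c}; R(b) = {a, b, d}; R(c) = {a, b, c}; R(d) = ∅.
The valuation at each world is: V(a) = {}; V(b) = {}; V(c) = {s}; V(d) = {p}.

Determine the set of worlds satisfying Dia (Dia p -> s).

Recall that Dia ψ holds at a world iff ψ holds at some accessible world.
Let φ = Dia (Dia p -> s). Evaluate φ at each world:
  a (successors {c}): φ is true.
  b (successors {a, b, d}): φ is true.
  c (successors {a, b, c}): φ is true.
  d (successors ∅): φ is false.
For instance, at a:
  At a: Dia (Dia p -> s) requires Dia p -> s at some successor in {c}.
    Dia p -> s holds at c, so Dia (Dia p -> s) is true at a.
      At c: Dia p is false, s is true, so Dia p -> s is true.
Satisfying worlds: {a, b, c}

a, b, c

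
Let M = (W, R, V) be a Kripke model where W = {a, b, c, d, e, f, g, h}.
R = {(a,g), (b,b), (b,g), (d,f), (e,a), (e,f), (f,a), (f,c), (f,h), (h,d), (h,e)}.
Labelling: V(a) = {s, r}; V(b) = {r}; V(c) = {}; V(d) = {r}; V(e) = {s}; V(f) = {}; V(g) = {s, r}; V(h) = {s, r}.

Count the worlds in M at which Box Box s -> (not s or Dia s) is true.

Let φ = Box Box s -> (not s or Dia s). Evaluate φ at each world:
  a (successors {g}): φ is true.
  b (successors {b, g}): φ is true.
  c (successors ∅): φ is true.
  d (successors {f}): φ is true.
  e (successors {a, f}): φ is true.
  f (successors {a, c, h}): φ is true.
  g (successors ∅): φ is false.
  h (successors {d, e}): φ is true.
For instance, at e:
  At e: Box Box s is false, not s or Dia s is true, so Box Box s -> (not s or Dia s) is true.
    At e: Box Box s requires Box s at every successor {a, f}.
      Box s fails at f, so Box Box s is false at e.
    At e: not s is false, Dia s is true, so not s or Dia s is true.
      At e: Dia s requires s at some successor in {a, f}.
        s holds at a, so Dia s is true at e.
Satisfying worlds: {a, b, c, d, e, f, h}

7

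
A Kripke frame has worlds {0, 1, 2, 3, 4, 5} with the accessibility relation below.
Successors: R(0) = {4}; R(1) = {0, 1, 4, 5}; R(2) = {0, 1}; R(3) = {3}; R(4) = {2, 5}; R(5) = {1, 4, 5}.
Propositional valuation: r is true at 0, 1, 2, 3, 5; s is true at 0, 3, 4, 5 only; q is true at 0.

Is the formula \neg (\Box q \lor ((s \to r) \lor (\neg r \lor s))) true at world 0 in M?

No

At 0: \Box q \lor ((s \to r) \lor (\neg r \lor s)) is true, so \neg (\Box q \lor ((s \to r) \lor (\neg r \lor s))) is false.
  At 0: \Box q is false, (s \to r) \lor (\neg r \lor s) is true, so \Box q \lor ((s \to r) \lor (\neg r \lor s)) is true.
    At 0: \Box q requires q at every successor {4}.
      q fails at 4, so \Box q is false at 0.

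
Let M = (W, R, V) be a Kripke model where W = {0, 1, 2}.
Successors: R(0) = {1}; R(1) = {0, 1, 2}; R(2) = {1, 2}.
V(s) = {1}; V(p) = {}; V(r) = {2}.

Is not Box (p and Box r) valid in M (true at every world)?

Let φ = not Box (p and Box r). Evaluate φ at each world:
  0 (successors {1}): φ is true.
  1 (successors {0, 1, 2}): φ is true.
  2 (successors {1, 2}): φ is true.
For instance, at 2:
  At 2: Box (p and Box r) is false, so not Box (p and Box r) is true.
    At 2: Box (p and Box r) requires p and Box r at every successor {1, 2}.
      p and Box r fails at 1, so Box (p and Box r) is false at 2.

Yes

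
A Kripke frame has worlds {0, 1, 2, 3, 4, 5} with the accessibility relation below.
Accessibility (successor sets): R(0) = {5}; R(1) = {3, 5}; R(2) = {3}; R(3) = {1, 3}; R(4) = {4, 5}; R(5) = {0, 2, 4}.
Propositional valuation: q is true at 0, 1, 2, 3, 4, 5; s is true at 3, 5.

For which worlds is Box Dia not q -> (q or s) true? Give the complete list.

Let φ = Box Dia not q -> (q or s). Evaluate φ at each world:
  0 (successors {5}): φ is true.
  1 (successors {3, 5}): φ is true.
  2 (successors {3}): φ is true.
  3 (successors {1, 3}): φ is true.
  4 (successors {4, 5}): φ is true.
  5 (successors {0, 2, 4}): φ is true.
For instance, at 3:
  At 3: Box Dia not q is false, q or s is true, so Box Dia not q -> (q or s) is true.
    At 3: Box Dia not q requires Dia not q at every successor {1, 3}.
      Dia not q fails at 1, so Box Dia not q is false at 3.
Satisfying worlds: {0, 1, 2, 3, 4, 5}

0, 1, 2, 3, 4, 5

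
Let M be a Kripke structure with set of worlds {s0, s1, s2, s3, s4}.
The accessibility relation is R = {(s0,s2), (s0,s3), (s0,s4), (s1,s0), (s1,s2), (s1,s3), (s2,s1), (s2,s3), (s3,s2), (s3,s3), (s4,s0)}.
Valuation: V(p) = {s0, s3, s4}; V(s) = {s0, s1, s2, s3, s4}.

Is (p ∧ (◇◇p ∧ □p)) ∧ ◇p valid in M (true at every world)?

Let φ = (p ∧ (◇◇p ∧ □p)) ∧ ◇p. Evaluate φ at each world:
  s0 (successors {s2, s3, s4}): φ is false.
  s1 (successors {s0, s2, s3}): φ is false.
  s2 (successors {s1, s3}): φ is false.
  s3 (successors {s2, s3}): φ is false.
  s4 (successors {s0}): φ is true.
Detail at s0 (counterexample):
  At s0: p ∧ (◇◇p ∧ □p) is false, ◇p is true, so (p ∧ (◇◇p ∧ □p)) ∧ ◇p is false.
    At s0: p is true, ◇◇p ∧ □p is false, so p ∧ (◇◇p ∧ □p) is false.
      At s0: ◇◇p is true, □p is false, so ◇◇p ∧ □p is false.
    At s0: ◇p requires p at some successor in {s2, s3, s4}.
      p holds at s3, so ◇p is true at s0.

No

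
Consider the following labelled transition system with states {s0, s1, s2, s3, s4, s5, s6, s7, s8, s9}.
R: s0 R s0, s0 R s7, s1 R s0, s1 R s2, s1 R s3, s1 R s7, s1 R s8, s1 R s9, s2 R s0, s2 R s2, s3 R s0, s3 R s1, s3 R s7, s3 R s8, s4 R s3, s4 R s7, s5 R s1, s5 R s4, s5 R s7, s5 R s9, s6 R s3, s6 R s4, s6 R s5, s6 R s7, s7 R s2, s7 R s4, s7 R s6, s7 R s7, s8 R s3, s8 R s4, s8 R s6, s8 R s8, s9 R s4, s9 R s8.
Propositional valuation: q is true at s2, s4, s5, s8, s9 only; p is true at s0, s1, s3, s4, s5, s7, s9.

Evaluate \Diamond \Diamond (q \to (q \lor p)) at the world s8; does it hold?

At s8: \Diamond \Diamond (q \to (q \lor p)) requires \Diamond (q \to (q \lor p)) at some successor in {s3, s4, s6, s8}.
  \Diamond (q \to (q \lor p)) holds at s3, so \Diamond \Diamond (q \to (q \lor p)) is true at s8.
    At s3: \Diamond (q \to (q \lor p)) requires q \to (q \lor p) at some successor in {s0, s1, s7, s8}.
      q \to (q \lor p) holds at s0, so \Diamond (q \to (q \lor p)) is true at s3.

Yes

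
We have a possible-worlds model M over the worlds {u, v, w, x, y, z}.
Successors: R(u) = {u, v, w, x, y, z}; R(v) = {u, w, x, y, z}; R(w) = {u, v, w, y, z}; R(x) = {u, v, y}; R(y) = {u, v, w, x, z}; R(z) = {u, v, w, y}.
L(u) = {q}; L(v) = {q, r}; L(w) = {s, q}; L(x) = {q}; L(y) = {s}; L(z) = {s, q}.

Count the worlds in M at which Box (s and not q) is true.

0

Let φ = Box (s and not q). Evaluate φ at each world:
  u (successors {u, v, w, x, y, z}): φ is false.
  v (successors {u, w, x, y, z}): φ is false.
  w (successors {u, v, w, y, z}): φ is false.
  x (successors {u, v, y}): φ is false.
  y (successors {u, v, w, x, z}): φ is false.
  z (successors {u, v, w, y}): φ is false.
For instance, at v:
  At v: Box (s and not q) requires s and not q at every successor {u, w, x, y, z}.
    s and not q fails at u, so Box (s and not q) is false at v.
Satisfying worlds: none.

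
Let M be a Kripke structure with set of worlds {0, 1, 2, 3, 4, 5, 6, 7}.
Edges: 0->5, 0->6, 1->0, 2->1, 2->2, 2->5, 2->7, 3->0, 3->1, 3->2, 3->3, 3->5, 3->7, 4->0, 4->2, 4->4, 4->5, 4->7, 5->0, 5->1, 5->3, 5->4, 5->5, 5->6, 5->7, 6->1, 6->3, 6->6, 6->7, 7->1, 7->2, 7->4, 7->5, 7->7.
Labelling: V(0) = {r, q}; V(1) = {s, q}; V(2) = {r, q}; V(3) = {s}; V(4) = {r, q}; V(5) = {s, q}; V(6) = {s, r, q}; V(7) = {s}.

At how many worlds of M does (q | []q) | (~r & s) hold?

8

Recall that []ψ holds at a world iff ψ holds at every accessible world, and <>ψ holds iff ψ holds at some accessible world.
Let φ = (q | []q) | (~r & s). Evaluate φ at each world:
  0 (successors {5, 6}): φ is true.
  1 (successors {0}): φ is true.
  2 (successors {1, 2, 5, 7}): φ is true.
  3 (successors {0, 1, 2, 3, 5, 7}): φ is true.
  4 (successors {0, 2, 4, 5, 7}): φ is true.
  5 (successors {0, 1, 3, 4, 5, 6, 7}): φ is true.
  6 (successors {1, 3, 6, 7}): φ is true.
  7 (successors {1, 2, 4, 5, 7}): φ is true.
For instance, at 4:
  At 4: q | []q is true, ~r & s is false, so (q | []q) | (~r & s) is true.
    At 4: q is true, []q is false, so q | []q is true.
      At 4: []q requires q at every successor {0, 2, 4, 5, 7}.
        q fails at 7, so []q is false at 4.
Satisfying worlds: {0, 1, 2, 3, 4, 5, 6, 7}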